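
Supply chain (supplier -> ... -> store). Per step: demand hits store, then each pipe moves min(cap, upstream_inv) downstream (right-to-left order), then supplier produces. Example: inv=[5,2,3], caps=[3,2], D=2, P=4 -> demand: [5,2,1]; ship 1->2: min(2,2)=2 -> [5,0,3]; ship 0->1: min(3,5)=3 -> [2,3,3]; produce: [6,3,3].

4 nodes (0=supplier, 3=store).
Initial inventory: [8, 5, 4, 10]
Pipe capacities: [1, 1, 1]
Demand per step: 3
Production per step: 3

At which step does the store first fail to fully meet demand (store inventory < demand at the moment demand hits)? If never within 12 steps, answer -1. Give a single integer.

Step 1: demand=3,sold=3 ship[2->3]=1 ship[1->2]=1 ship[0->1]=1 prod=3 -> [10 5 4 8]
Step 2: demand=3,sold=3 ship[2->3]=1 ship[1->2]=1 ship[0->1]=1 prod=3 -> [12 5 4 6]
Step 3: demand=3,sold=3 ship[2->3]=1 ship[1->2]=1 ship[0->1]=1 prod=3 -> [14 5 4 4]
Step 4: demand=3,sold=3 ship[2->3]=1 ship[1->2]=1 ship[0->1]=1 prod=3 -> [16 5 4 2]
Step 5: demand=3,sold=2 ship[2->3]=1 ship[1->2]=1 ship[0->1]=1 prod=3 -> [18 5 4 1]
Step 6: demand=3,sold=1 ship[2->3]=1 ship[1->2]=1 ship[0->1]=1 prod=3 -> [20 5 4 1]
Step 7: demand=3,sold=1 ship[2->3]=1 ship[1->2]=1 ship[0->1]=1 prod=3 -> [22 5 4 1]
Step 8: demand=3,sold=1 ship[2->3]=1 ship[1->2]=1 ship[0->1]=1 prod=3 -> [24 5 4 1]
Step 9: demand=3,sold=1 ship[2->3]=1 ship[1->2]=1 ship[0->1]=1 prod=3 -> [26 5 4 1]
Step 10: demand=3,sold=1 ship[2->3]=1 ship[1->2]=1 ship[0->1]=1 prod=3 -> [28 5 4 1]
Step 11: demand=3,sold=1 ship[2->3]=1 ship[1->2]=1 ship[0->1]=1 prod=3 -> [30 5 4 1]
Step 12: demand=3,sold=1 ship[2->3]=1 ship[1->2]=1 ship[0->1]=1 prod=3 -> [32 5 4 1]
First stockout at step 5

5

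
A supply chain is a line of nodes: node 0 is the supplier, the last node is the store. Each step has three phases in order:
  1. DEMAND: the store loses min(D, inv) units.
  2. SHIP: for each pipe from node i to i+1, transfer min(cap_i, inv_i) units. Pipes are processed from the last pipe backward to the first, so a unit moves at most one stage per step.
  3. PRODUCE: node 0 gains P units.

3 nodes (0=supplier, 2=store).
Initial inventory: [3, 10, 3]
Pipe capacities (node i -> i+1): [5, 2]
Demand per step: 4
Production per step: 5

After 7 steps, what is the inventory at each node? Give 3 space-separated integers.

Step 1: demand=4,sold=3 ship[1->2]=2 ship[0->1]=3 prod=5 -> inv=[5 11 2]
Step 2: demand=4,sold=2 ship[1->2]=2 ship[0->1]=5 prod=5 -> inv=[5 14 2]
Step 3: demand=4,sold=2 ship[1->2]=2 ship[0->1]=5 prod=5 -> inv=[5 17 2]
Step 4: demand=4,sold=2 ship[1->2]=2 ship[0->1]=5 prod=5 -> inv=[5 20 2]
Step 5: demand=4,sold=2 ship[1->2]=2 ship[0->1]=5 prod=5 -> inv=[5 23 2]
Step 6: demand=4,sold=2 ship[1->2]=2 ship[0->1]=5 prod=5 -> inv=[5 26 2]
Step 7: demand=4,sold=2 ship[1->2]=2 ship[0->1]=5 prod=5 -> inv=[5 29 2]

5 29 2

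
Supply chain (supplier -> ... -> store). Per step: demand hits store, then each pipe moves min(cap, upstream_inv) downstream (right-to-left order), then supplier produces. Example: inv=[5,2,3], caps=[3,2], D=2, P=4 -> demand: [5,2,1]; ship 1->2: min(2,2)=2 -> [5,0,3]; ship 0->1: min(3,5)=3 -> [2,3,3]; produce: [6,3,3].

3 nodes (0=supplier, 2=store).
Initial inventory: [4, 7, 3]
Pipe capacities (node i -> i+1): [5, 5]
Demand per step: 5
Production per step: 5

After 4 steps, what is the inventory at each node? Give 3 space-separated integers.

Step 1: demand=5,sold=3 ship[1->2]=5 ship[0->1]=4 prod=5 -> inv=[5 6 5]
Step 2: demand=5,sold=5 ship[1->2]=5 ship[0->1]=5 prod=5 -> inv=[5 6 5]
Step 3: demand=5,sold=5 ship[1->2]=5 ship[0->1]=5 prod=5 -> inv=[5 6 5]
Step 4: demand=5,sold=5 ship[1->2]=5 ship[0->1]=5 prod=5 -> inv=[5 6 5]

5 6 5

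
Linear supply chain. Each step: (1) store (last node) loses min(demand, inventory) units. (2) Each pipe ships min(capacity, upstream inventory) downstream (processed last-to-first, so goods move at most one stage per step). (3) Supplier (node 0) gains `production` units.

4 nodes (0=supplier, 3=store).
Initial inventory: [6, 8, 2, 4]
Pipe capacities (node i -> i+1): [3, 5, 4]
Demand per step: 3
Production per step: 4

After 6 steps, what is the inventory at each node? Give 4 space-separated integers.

Step 1: demand=3,sold=3 ship[2->3]=2 ship[1->2]=5 ship[0->1]=3 prod=4 -> inv=[7 6 5 3]
Step 2: demand=3,sold=3 ship[2->3]=4 ship[1->2]=5 ship[0->1]=3 prod=4 -> inv=[8 4 6 4]
Step 3: demand=3,sold=3 ship[2->3]=4 ship[1->2]=4 ship[0->1]=3 prod=4 -> inv=[9 3 6 5]
Step 4: demand=3,sold=3 ship[2->3]=4 ship[1->2]=3 ship[0->1]=3 prod=4 -> inv=[10 3 5 6]
Step 5: demand=3,sold=3 ship[2->3]=4 ship[1->2]=3 ship[0->1]=3 prod=4 -> inv=[11 3 4 7]
Step 6: demand=3,sold=3 ship[2->3]=4 ship[1->2]=3 ship[0->1]=3 prod=4 -> inv=[12 3 3 8]

12 3 3 8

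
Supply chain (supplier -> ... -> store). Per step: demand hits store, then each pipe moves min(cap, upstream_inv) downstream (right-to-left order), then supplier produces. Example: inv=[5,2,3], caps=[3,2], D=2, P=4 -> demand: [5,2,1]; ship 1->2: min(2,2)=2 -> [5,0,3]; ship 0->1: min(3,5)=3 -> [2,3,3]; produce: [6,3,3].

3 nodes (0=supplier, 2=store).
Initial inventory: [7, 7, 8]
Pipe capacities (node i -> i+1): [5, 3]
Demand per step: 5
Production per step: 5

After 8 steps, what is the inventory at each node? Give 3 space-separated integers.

Step 1: demand=5,sold=5 ship[1->2]=3 ship[0->1]=5 prod=5 -> inv=[7 9 6]
Step 2: demand=5,sold=5 ship[1->2]=3 ship[0->1]=5 prod=5 -> inv=[7 11 4]
Step 3: demand=5,sold=4 ship[1->2]=3 ship[0->1]=5 prod=5 -> inv=[7 13 3]
Step 4: demand=5,sold=3 ship[1->2]=3 ship[0->1]=5 prod=5 -> inv=[7 15 3]
Step 5: demand=5,sold=3 ship[1->2]=3 ship[0->1]=5 prod=5 -> inv=[7 17 3]
Step 6: demand=5,sold=3 ship[1->2]=3 ship[0->1]=5 prod=5 -> inv=[7 19 3]
Step 7: demand=5,sold=3 ship[1->2]=3 ship[0->1]=5 prod=5 -> inv=[7 21 3]
Step 8: demand=5,sold=3 ship[1->2]=3 ship[0->1]=5 prod=5 -> inv=[7 23 3]

7 23 3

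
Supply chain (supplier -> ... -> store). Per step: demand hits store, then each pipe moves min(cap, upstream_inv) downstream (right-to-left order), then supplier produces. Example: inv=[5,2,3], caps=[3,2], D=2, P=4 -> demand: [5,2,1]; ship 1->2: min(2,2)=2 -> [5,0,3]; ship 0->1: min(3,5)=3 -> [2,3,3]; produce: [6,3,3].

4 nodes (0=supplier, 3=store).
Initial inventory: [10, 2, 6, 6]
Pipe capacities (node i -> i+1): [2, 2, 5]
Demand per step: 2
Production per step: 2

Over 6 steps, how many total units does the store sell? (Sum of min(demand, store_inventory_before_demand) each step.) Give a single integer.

Step 1: sold=2 (running total=2) -> [10 2 3 9]
Step 2: sold=2 (running total=4) -> [10 2 2 10]
Step 3: sold=2 (running total=6) -> [10 2 2 10]
Step 4: sold=2 (running total=8) -> [10 2 2 10]
Step 5: sold=2 (running total=10) -> [10 2 2 10]
Step 6: sold=2 (running total=12) -> [10 2 2 10]

Answer: 12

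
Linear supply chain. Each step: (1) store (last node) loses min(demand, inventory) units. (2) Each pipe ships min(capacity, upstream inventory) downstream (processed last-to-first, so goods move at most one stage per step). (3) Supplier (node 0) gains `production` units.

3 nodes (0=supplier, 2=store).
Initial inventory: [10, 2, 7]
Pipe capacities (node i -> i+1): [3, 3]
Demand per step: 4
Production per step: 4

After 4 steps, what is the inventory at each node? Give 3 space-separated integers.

Step 1: demand=4,sold=4 ship[1->2]=2 ship[0->1]=3 prod=4 -> inv=[11 3 5]
Step 2: demand=4,sold=4 ship[1->2]=3 ship[0->1]=3 prod=4 -> inv=[12 3 4]
Step 3: demand=4,sold=4 ship[1->2]=3 ship[0->1]=3 prod=4 -> inv=[13 3 3]
Step 4: demand=4,sold=3 ship[1->2]=3 ship[0->1]=3 prod=4 -> inv=[14 3 3]

14 3 3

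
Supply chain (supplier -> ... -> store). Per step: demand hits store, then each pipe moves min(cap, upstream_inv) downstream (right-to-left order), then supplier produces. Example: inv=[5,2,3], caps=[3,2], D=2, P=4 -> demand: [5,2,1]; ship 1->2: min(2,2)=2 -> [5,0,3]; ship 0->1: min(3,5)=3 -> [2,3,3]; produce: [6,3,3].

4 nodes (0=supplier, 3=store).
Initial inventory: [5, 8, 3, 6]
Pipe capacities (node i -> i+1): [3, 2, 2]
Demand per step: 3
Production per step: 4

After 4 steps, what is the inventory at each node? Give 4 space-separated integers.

Step 1: demand=3,sold=3 ship[2->3]=2 ship[1->2]=2 ship[0->1]=3 prod=4 -> inv=[6 9 3 5]
Step 2: demand=3,sold=3 ship[2->3]=2 ship[1->2]=2 ship[0->1]=3 prod=4 -> inv=[7 10 3 4]
Step 3: demand=3,sold=3 ship[2->3]=2 ship[1->2]=2 ship[0->1]=3 prod=4 -> inv=[8 11 3 3]
Step 4: demand=3,sold=3 ship[2->3]=2 ship[1->2]=2 ship[0->1]=3 prod=4 -> inv=[9 12 3 2]

9 12 3 2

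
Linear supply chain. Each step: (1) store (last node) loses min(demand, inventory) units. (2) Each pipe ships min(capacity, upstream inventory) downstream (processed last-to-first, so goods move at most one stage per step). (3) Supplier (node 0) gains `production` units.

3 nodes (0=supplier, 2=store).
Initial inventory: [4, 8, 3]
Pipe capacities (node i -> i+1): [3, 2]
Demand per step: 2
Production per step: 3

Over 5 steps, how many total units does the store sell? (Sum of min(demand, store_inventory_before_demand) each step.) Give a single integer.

Step 1: sold=2 (running total=2) -> [4 9 3]
Step 2: sold=2 (running total=4) -> [4 10 3]
Step 3: sold=2 (running total=6) -> [4 11 3]
Step 4: sold=2 (running total=8) -> [4 12 3]
Step 5: sold=2 (running total=10) -> [4 13 3]

Answer: 10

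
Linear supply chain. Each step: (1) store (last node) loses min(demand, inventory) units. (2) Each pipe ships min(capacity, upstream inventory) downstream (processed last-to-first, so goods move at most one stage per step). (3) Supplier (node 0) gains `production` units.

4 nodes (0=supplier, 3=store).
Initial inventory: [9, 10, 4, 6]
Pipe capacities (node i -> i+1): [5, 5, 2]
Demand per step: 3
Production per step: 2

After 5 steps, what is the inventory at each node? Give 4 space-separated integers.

Step 1: demand=3,sold=3 ship[2->3]=2 ship[1->2]=5 ship[0->1]=5 prod=2 -> inv=[6 10 7 5]
Step 2: demand=3,sold=3 ship[2->3]=2 ship[1->2]=5 ship[0->1]=5 prod=2 -> inv=[3 10 10 4]
Step 3: demand=3,sold=3 ship[2->3]=2 ship[1->2]=5 ship[0->1]=3 prod=2 -> inv=[2 8 13 3]
Step 4: demand=3,sold=3 ship[2->3]=2 ship[1->2]=5 ship[0->1]=2 prod=2 -> inv=[2 5 16 2]
Step 5: demand=3,sold=2 ship[2->3]=2 ship[1->2]=5 ship[0->1]=2 prod=2 -> inv=[2 2 19 2]

2 2 19 2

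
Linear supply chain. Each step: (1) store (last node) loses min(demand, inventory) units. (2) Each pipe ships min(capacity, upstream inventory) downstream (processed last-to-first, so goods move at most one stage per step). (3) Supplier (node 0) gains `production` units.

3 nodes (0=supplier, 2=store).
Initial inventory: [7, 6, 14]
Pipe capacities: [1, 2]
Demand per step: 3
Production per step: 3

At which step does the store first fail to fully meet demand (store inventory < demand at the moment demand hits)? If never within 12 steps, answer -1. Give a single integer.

Step 1: demand=3,sold=3 ship[1->2]=2 ship[0->1]=1 prod=3 -> [9 5 13]
Step 2: demand=3,sold=3 ship[1->2]=2 ship[0->1]=1 prod=3 -> [11 4 12]
Step 3: demand=3,sold=3 ship[1->2]=2 ship[0->1]=1 prod=3 -> [13 3 11]
Step 4: demand=3,sold=3 ship[1->2]=2 ship[0->1]=1 prod=3 -> [15 2 10]
Step 5: demand=3,sold=3 ship[1->2]=2 ship[0->1]=1 prod=3 -> [17 1 9]
Step 6: demand=3,sold=3 ship[1->2]=1 ship[0->1]=1 prod=3 -> [19 1 7]
Step 7: demand=3,sold=3 ship[1->2]=1 ship[0->1]=1 prod=3 -> [21 1 5]
Step 8: demand=3,sold=3 ship[1->2]=1 ship[0->1]=1 prod=3 -> [23 1 3]
Step 9: demand=3,sold=3 ship[1->2]=1 ship[0->1]=1 prod=3 -> [25 1 1]
Step 10: demand=3,sold=1 ship[1->2]=1 ship[0->1]=1 prod=3 -> [27 1 1]
Step 11: demand=3,sold=1 ship[1->2]=1 ship[0->1]=1 prod=3 -> [29 1 1]
Step 12: demand=3,sold=1 ship[1->2]=1 ship[0->1]=1 prod=3 -> [31 1 1]
First stockout at step 10

10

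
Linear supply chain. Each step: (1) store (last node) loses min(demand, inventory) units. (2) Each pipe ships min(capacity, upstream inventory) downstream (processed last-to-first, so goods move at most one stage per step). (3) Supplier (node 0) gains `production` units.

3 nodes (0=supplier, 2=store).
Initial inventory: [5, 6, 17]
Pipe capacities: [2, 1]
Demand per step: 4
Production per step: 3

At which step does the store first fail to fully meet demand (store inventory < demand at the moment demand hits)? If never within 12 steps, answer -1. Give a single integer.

Step 1: demand=4,sold=4 ship[1->2]=1 ship[0->1]=2 prod=3 -> [6 7 14]
Step 2: demand=4,sold=4 ship[1->2]=1 ship[0->1]=2 prod=3 -> [7 8 11]
Step 3: demand=4,sold=4 ship[1->2]=1 ship[0->1]=2 prod=3 -> [8 9 8]
Step 4: demand=4,sold=4 ship[1->2]=1 ship[0->1]=2 prod=3 -> [9 10 5]
Step 5: demand=4,sold=4 ship[1->2]=1 ship[0->1]=2 prod=3 -> [10 11 2]
Step 6: demand=4,sold=2 ship[1->2]=1 ship[0->1]=2 prod=3 -> [11 12 1]
Step 7: demand=4,sold=1 ship[1->2]=1 ship[0->1]=2 prod=3 -> [12 13 1]
Step 8: demand=4,sold=1 ship[1->2]=1 ship[0->1]=2 prod=3 -> [13 14 1]
Step 9: demand=4,sold=1 ship[1->2]=1 ship[0->1]=2 prod=3 -> [14 15 1]
Step 10: demand=4,sold=1 ship[1->2]=1 ship[0->1]=2 prod=3 -> [15 16 1]
Step 11: demand=4,sold=1 ship[1->2]=1 ship[0->1]=2 prod=3 -> [16 17 1]
Step 12: demand=4,sold=1 ship[1->2]=1 ship[0->1]=2 prod=3 -> [17 18 1]
First stockout at step 6

6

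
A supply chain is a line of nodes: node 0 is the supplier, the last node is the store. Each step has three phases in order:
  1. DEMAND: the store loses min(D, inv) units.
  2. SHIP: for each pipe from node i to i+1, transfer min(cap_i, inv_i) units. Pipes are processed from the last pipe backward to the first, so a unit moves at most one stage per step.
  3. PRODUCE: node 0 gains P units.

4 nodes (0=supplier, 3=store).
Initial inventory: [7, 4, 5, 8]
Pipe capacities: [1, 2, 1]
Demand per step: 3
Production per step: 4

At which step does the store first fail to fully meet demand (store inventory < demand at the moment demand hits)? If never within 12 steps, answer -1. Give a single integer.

Step 1: demand=3,sold=3 ship[2->3]=1 ship[1->2]=2 ship[0->1]=1 prod=4 -> [10 3 6 6]
Step 2: demand=3,sold=3 ship[2->3]=1 ship[1->2]=2 ship[0->1]=1 prod=4 -> [13 2 7 4]
Step 3: demand=3,sold=3 ship[2->3]=1 ship[1->2]=2 ship[0->1]=1 prod=4 -> [16 1 8 2]
Step 4: demand=3,sold=2 ship[2->3]=1 ship[1->2]=1 ship[0->1]=1 prod=4 -> [19 1 8 1]
Step 5: demand=3,sold=1 ship[2->3]=1 ship[1->2]=1 ship[0->1]=1 prod=4 -> [22 1 8 1]
Step 6: demand=3,sold=1 ship[2->3]=1 ship[1->2]=1 ship[0->1]=1 prod=4 -> [25 1 8 1]
Step 7: demand=3,sold=1 ship[2->3]=1 ship[1->2]=1 ship[0->1]=1 prod=4 -> [28 1 8 1]
Step 8: demand=3,sold=1 ship[2->3]=1 ship[1->2]=1 ship[0->1]=1 prod=4 -> [31 1 8 1]
Step 9: demand=3,sold=1 ship[2->3]=1 ship[1->2]=1 ship[0->1]=1 prod=4 -> [34 1 8 1]
Step 10: demand=3,sold=1 ship[2->3]=1 ship[1->2]=1 ship[0->1]=1 prod=4 -> [37 1 8 1]
Step 11: demand=3,sold=1 ship[2->3]=1 ship[1->2]=1 ship[0->1]=1 prod=4 -> [40 1 8 1]
Step 12: demand=3,sold=1 ship[2->3]=1 ship[1->2]=1 ship[0->1]=1 prod=4 -> [43 1 8 1]
First stockout at step 4

4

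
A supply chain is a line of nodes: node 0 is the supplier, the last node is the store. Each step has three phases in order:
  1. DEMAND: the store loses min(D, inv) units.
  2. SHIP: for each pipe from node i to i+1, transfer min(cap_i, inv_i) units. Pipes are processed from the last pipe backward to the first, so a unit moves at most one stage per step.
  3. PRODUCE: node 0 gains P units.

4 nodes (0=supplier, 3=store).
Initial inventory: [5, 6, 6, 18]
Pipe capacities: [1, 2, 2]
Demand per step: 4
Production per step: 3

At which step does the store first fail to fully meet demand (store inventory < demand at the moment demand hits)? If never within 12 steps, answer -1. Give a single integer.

Step 1: demand=4,sold=4 ship[2->3]=2 ship[1->2]=2 ship[0->1]=1 prod=3 -> [7 5 6 16]
Step 2: demand=4,sold=4 ship[2->3]=2 ship[1->2]=2 ship[0->1]=1 prod=3 -> [9 4 6 14]
Step 3: demand=4,sold=4 ship[2->3]=2 ship[1->2]=2 ship[0->1]=1 prod=3 -> [11 3 6 12]
Step 4: demand=4,sold=4 ship[2->3]=2 ship[1->2]=2 ship[0->1]=1 prod=3 -> [13 2 6 10]
Step 5: demand=4,sold=4 ship[2->3]=2 ship[1->2]=2 ship[0->1]=1 prod=3 -> [15 1 6 8]
Step 6: demand=4,sold=4 ship[2->3]=2 ship[1->2]=1 ship[0->1]=1 prod=3 -> [17 1 5 6]
Step 7: demand=4,sold=4 ship[2->3]=2 ship[1->2]=1 ship[0->1]=1 prod=3 -> [19 1 4 4]
Step 8: demand=4,sold=4 ship[2->3]=2 ship[1->2]=1 ship[0->1]=1 prod=3 -> [21 1 3 2]
Step 9: demand=4,sold=2 ship[2->3]=2 ship[1->2]=1 ship[0->1]=1 prod=3 -> [23 1 2 2]
Step 10: demand=4,sold=2 ship[2->3]=2 ship[1->2]=1 ship[0->1]=1 prod=3 -> [25 1 1 2]
Step 11: demand=4,sold=2 ship[2->3]=1 ship[1->2]=1 ship[0->1]=1 prod=3 -> [27 1 1 1]
Step 12: demand=4,sold=1 ship[2->3]=1 ship[1->2]=1 ship[0->1]=1 prod=3 -> [29 1 1 1]
First stockout at step 9

9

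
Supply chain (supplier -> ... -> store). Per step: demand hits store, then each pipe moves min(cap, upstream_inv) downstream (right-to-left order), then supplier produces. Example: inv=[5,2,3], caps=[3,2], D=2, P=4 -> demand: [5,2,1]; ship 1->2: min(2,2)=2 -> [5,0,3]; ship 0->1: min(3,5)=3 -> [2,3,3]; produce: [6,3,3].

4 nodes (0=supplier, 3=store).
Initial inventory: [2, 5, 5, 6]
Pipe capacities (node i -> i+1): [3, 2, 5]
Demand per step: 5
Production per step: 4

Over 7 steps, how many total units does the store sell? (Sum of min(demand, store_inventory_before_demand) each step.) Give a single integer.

Step 1: sold=5 (running total=5) -> [4 5 2 6]
Step 2: sold=5 (running total=10) -> [5 6 2 3]
Step 3: sold=3 (running total=13) -> [6 7 2 2]
Step 4: sold=2 (running total=15) -> [7 8 2 2]
Step 5: sold=2 (running total=17) -> [8 9 2 2]
Step 6: sold=2 (running total=19) -> [9 10 2 2]
Step 7: sold=2 (running total=21) -> [10 11 2 2]

Answer: 21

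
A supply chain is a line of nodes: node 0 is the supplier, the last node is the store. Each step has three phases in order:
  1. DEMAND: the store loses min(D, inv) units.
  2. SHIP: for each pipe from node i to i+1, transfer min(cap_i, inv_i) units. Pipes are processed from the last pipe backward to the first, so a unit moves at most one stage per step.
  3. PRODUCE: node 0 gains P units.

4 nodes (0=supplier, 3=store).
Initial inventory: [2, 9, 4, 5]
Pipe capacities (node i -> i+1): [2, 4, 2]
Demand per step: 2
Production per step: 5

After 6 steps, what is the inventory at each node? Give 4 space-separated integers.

Step 1: demand=2,sold=2 ship[2->3]=2 ship[1->2]=4 ship[0->1]=2 prod=5 -> inv=[5 7 6 5]
Step 2: demand=2,sold=2 ship[2->3]=2 ship[1->2]=4 ship[0->1]=2 prod=5 -> inv=[8 5 8 5]
Step 3: demand=2,sold=2 ship[2->3]=2 ship[1->2]=4 ship[0->1]=2 prod=5 -> inv=[11 3 10 5]
Step 4: demand=2,sold=2 ship[2->3]=2 ship[1->2]=3 ship[0->1]=2 prod=5 -> inv=[14 2 11 5]
Step 5: demand=2,sold=2 ship[2->3]=2 ship[1->2]=2 ship[0->1]=2 prod=5 -> inv=[17 2 11 5]
Step 6: demand=2,sold=2 ship[2->3]=2 ship[1->2]=2 ship[0->1]=2 prod=5 -> inv=[20 2 11 5]

20 2 11 5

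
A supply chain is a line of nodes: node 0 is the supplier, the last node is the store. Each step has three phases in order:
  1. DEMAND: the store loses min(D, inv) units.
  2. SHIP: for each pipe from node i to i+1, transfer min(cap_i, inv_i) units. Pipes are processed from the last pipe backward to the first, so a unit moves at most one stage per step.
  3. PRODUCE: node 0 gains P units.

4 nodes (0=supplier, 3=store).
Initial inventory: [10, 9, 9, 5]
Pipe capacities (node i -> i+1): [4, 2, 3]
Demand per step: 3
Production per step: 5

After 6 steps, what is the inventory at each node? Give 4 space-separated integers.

Step 1: demand=3,sold=3 ship[2->3]=3 ship[1->2]=2 ship[0->1]=4 prod=5 -> inv=[11 11 8 5]
Step 2: demand=3,sold=3 ship[2->3]=3 ship[1->2]=2 ship[0->1]=4 prod=5 -> inv=[12 13 7 5]
Step 3: demand=3,sold=3 ship[2->3]=3 ship[1->2]=2 ship[0->1]=4 prod=5 -> inv=[13 15 6 5]
Step 4: demand=3,sold=3 ship[2->3]=3 ship[1->2]=2 ship[0->1]=4 prod=5 -> inv=[14 17 5 5]
Step 5: demand=3,sold=3 ship[2->3]=3 ship[1->2]=2 ship[0->1]=4 prod=5 -> inv=[15 19 4 5]
Step 6: demand=3,sold=3 ship[2->3]=3 ship[1->2]=2 ship[0->1]=4 prod=5 -> inv=[16 21 3 5]

16 21 3 5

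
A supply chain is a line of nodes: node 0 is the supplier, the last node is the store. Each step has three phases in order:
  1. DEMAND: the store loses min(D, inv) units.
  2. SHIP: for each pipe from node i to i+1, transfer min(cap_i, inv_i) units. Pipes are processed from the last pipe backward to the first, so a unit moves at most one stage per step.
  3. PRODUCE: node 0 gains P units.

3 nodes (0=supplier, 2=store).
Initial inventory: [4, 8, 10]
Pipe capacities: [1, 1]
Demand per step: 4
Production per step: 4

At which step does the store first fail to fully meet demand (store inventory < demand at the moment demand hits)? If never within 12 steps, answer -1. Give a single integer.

Step 1: demand=4,sold=4 ship[1->2]=1 ship[0->1]=1 prod=4 -> [7 8 7]
Step 2: demand=4,sold=4 ship[1->2]=1 ship[0->1]=1 prod=4 -> [10 8 4]
Step 3: demand=4,sold=4 ship[1->2]=1 ship[0->1]=1 prod=4 -> [13 8 1]
Step 4: demand=4,sold=1 ship[1->2]=1 ship[0->1]=1 prod=4 -> [16 8 1]
Step 5: demand=4,sold=1 ship[1->2]=1 ship[0->1]=1 prod=4 -> [19 8 1]
Step 6: demand=4,sold=1 ship[1->2]=1 ship[0->1]=1 prod=4 -> [22 8 1]
Step 7: demand=4,sold=1 ship[1->2]=1 ship[0->1]=1 prod=4 -> [25 8 1]
Step 8: demand=4,sold=1 ship[1->2]=1 ship[0->1]=1 prod=4 -> [28 8 1]
Step 9: demand=4,sold=1 ship[1->2]=1 ship[0->1]=1 prod=4 -> [31 8 1]
Step 10: demand=4,sold=1 ship[1->2]=1 ship[0->1]=1 prod=4 -> [34 8 1]
Step 11: demand=4,sold=1 ship[1->2]=1 ship[0->1]=1 prod=4 -> [37 8 1]
Step 12: demand=4,sold=1 ship[1->2]=1 ship[0->1]=1 prod=4 -> [40 8 1]
First stockout at step 4

4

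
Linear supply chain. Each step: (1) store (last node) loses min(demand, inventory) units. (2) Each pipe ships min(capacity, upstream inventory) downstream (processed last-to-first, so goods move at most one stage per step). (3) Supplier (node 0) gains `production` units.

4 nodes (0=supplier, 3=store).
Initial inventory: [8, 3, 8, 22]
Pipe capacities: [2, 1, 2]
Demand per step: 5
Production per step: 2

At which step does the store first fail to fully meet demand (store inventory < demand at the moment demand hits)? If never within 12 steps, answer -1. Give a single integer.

Step 1: demand=5,sold=5 ship[2->3]=2 ship[1->2]=1 ship[0->1]=2 prod=2 -> [8 4 7 19]
Step 2: demand=5,sold=5 ship[2->3]=2 ship[1->2]=1 ship[0->1]=2 prod=2 -> [8 5 6 16]
Step 3: demand=5,sold=5 ship[2->3]=2 ship[1->2]=1 ship[0->1]=2 prod=2 -> [8 6 5 13]
Step 4: demand=5,sold=5 ship[2->3]=2 ship[1->2]=1 ship[0->1]=2 prod=2 -> [8 7 4 10]
Step 5: demand=5,sold=5 ship[2->3]=2 ship[1->2]=1 ship[0->1]=2 prod=2 -> [8 8 3 7]
Step 6: demand=5,sold=5 ship[2->3]=2 ship[1->2]=1 ship[0->1]=2 prod=2 -> [8 9 2 4]
Step 7: demand=5,sold=4 ship[2->3]=2 ship[1->2]=1 ship[0->1]=2 prod=2 -> [8 10 1 2]
Step 8: demand=5,sold=2 ship[2->3]=1 ship[1->2]=1 ship[0->1]=2 prod=2 -> [8 11 1 1]
Step 9: demand=5,sold=1 ship[2->3]=1 ship[1->2]=1 ship[0->1]=2 prod=2 -> [8 12 1 1]
Step 10: demand=5,sold=1 ship[2->3]=1 ship[1->2]=1 ship[0->1]=2 prod=2 -> [8 13 1 1]
Step 11: demand=5,sold=1 ship[2->3]=1 ship[1->2]=1 ship[0->1]=2 prod=2 -> [8 14 1 1]
Step 12: demand=5,sold=1 ship[2->3]=1 ship[1->2]=1 ship[0->1]=2 prod=2 -> [8 15 1 1]
First stockout at step 7

7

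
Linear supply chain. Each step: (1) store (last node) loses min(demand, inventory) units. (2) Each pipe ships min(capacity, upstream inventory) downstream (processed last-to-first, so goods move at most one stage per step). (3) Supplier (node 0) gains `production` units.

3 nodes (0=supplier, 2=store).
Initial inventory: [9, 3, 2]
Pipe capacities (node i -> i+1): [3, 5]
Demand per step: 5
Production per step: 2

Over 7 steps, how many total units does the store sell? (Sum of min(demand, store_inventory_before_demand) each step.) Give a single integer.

Step 1: sold=2 (running total=2) -> [8 3 3]
Step 2: sold=3 (running total=5) -> [7 3 3]
Step 3: sold=3 (running total=8) -> [6 3 3]
Step 4: sold=3 (running total=11) -> [5 3 3]
Step 5: sold=3 (running total=14) -> [4 3 3]
Step 6: sold=3 (running total=17) -> [3 3 3]
Step 7: sold=3 (running total=20) -> [2 3 3]

Answer: 20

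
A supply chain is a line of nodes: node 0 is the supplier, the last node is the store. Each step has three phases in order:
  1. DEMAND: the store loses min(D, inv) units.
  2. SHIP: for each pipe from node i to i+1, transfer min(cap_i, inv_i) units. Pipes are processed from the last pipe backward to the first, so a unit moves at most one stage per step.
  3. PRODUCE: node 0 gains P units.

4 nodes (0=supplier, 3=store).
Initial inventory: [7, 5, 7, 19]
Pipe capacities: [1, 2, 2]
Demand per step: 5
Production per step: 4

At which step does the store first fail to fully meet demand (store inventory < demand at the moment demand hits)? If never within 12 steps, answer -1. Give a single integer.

Step 1: demand=5,sold=5 ship[2->3]=2 ship[1->2]=2 ship[0->1]=1 prod=4 -> [10 4 7 16]
Step 2: demand=5,sold=5 ship[2->3]=2 ship[1->2]=2 ship[0->1]=1 prod=4 -> [13 3 7 13]
Step 3: demand=5,sold=5 ship[2->3]=2 ship[1->2]=2 ship[0->1]=1 prod=4 -> [16 2 7 10]
Step 4: demand=5,sold=5 ship[2->3]=2 ship[1->2]=2 ship[0->1]=1 prod=4 -> [19 1 7 7]
Step 5: demand=5,sold=5 ship[2->3]=2 ship[1->2]=1 ship[0->1]=1 prod=4 -> [22 1 6 4]
Step 6: demand=5,sold=4 ship[2->3]=2 ship[1->2]=1 ship[0->1]=1 prod=4 -> [25 1 5 2]
Step 7: demand=5,sold=2 ship[2->3]=2 ship[1->2]=1 ship[0->1]=1 prod=4 -> [28 1 4 2]
Step 8: demand=5,sold=2 ship[2->3]=2 ship[1->2]=1 ship[0->1]=1 prod=4 -> [31 1 3 2]
Step 9: demand=5,sold=2 ship[2->3]=2 ship[1->2]=1 ship[0->1]=1 prod=4 -> [34 1 2 2]
Step 10: demand=5,sold=2 ship[2->3]=2 ship[1->2]=1 ship[0->1]=1 prod=4 -> [37 1 1 2]
Step 11: demand=5,sold=2 ship[2->3]=1 ship[1->2]=1 ship[0->1]=1 prod=4 -> [40 1 1 1]
Step 12: demand=5,sold=1 ship[2->3]=1 ship[1->2]=1 ship[0->1]=1 prod=4 -> [43 1 1 1]
First stockout at step 6

6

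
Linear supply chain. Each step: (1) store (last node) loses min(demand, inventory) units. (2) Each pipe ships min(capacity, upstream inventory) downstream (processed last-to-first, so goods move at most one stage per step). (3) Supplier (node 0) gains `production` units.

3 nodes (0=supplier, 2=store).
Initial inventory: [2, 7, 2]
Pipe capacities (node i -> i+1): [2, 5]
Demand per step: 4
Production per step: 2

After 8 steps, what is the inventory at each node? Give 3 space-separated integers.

Step 1: demand=4,sold=2 ship[1->2]=5 ship[0->1]=2 prod=2 -> inv=[2 4 5]
Step 2: demand=4,sold=4 ship[1->2]=4 ship[0->1]=2 prod=2 -> inv=[2 2 5]
Step 3: demand=4,sold=4 ship[1->2]=2 ship[0->1]=2 prod=2 -> inv=[2 2 3]
Step 4: demand=4,sold=3 ship[1->2]=2 ship[0->1]=2 prod=2 -> inv=[2 2 2]
Step 5: demand=4,sold=2 ship[1->2]=2 ship[0->1]=2 prod=2 -> inv=[2 2 2]
Step 6: demand=4,sold=2 ship[1->2]=2 ship[0->1]=2 prod=2 -> inv=[2 2 2]
Step 7: demand=4,sold=2 ship[1->2]=2 ship[0->1]=2 prod=2 -> inv=[2 2 2]
Step 8: demand=4,sold=2 ship[1->2]=2 ship[0->1]=2 prod=2 -> inv=[2 2 2]

2 2 2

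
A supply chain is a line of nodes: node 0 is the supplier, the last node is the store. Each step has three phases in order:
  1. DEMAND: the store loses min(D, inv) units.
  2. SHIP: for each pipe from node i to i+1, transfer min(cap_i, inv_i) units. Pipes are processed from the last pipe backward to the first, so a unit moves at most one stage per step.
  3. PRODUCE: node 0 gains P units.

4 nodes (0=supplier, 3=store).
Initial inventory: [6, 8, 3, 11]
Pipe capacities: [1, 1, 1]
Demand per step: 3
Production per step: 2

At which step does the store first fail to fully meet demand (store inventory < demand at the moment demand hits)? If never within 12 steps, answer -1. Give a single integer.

Step 1: demand=3,sold=3 ship[2->3]=1 ship[1->2]=1 ship[0->1]=1 prod=2 -> [7 8 3 9]
Step 2: demand=3,sold=3 ship[2->3]=1 ship[1->2]=1 ship[0->1]=1 prod=2 -> [8 8 3 7]
Step 3: demand=3,sold=3 ship[2->3]=1 ship[1->2]=1 ship[0->1]=1 prod=2 -> [9 8 3 5]
Step 4: demand=3,sold=3 ship[2->3]=1 ship[1->2]=1 ship[0->1]=1 prod=2 -> [10 8 3 3]
Step 5: demand=3,sold=3 ship[2->3]=1 ship[1->2]=1 ship[0->1]=1 prod=2 -> [11 8 3 1]
Step 6: demand=3,sold=1 ship[2->3]=1 ship[1->2]=1 ship[0->1]=1 prod=2 -> [12 8 3 1]
Step 7: demand=3,sold=1 ship[2->3]=1 ship[1->2]=1 ship[0->1]=1 prod=2 -> [13 8 3 1]
Step 8: demand=3,sold=1 ship[2->3]=1 ship[1->2]=1 ship[0->1]=1 prod=2 -> [14 8 3 1]
Step 9: demand=3,sold=1 ship[2->3]=1 ship[1->2]=1 ship[0->1]=1 prod=2 -> [15 8 3 1]
Step 10: demand=3,sold=1 ship[2->3]=1 ship[1->2]=1 ship[0->1]=1 prod=2 -> [16 8 3 1]
Step 11: demand=3,sold=1 ship[2->3]=1 ship[1->2]=1 ship[0->1]=1 prod=2 -> [17 8 3 1]
Step 12: demand=3,sold=1 ship[2->3]=1 ship[1->2]=1 ship[0->1]=1 prod=2 -> [18 8 3 1]
First stockout at step 6

6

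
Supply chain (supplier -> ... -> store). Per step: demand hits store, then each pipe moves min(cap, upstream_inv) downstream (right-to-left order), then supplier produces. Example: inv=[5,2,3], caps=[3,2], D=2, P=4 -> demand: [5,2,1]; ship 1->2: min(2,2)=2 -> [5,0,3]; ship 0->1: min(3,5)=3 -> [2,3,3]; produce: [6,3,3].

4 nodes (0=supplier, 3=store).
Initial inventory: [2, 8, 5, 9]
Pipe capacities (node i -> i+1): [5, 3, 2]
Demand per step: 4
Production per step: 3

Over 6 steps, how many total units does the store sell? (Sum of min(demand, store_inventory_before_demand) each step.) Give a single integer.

Step 1: sold=4 (running total=4) -> [3 7 6 7]
Step 2: sold=4 (running total=8) -> [3 7 7 5]
Step 3: sold=4 (running total=12) -> [3 7 8 3]
Step 4: sold=3 (running total=15) -> [3 7 9 2]
Step 5: sold=2 (running total=17) -> [3 7 10 2]
Step 6: sold=2 (running total=19) -> [3 7 11 2]

Answer: 19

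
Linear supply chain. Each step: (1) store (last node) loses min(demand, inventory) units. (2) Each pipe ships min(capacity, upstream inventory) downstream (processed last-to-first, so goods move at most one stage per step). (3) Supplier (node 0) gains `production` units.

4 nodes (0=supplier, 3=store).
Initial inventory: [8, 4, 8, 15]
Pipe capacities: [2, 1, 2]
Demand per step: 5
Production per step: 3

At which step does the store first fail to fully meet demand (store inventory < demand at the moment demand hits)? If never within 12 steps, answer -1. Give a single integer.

Step 1: demand=5,sold=5 ship[2->3]=2 ship[1->2]=1 ship[0->1]=2 prod=3 -> [9 5 7 12]
Step 2: demand=5,sold=5 ship[2->3]=2 ship[1->2]=1 ship[0->1]=2 prod=3 -> [10 6 6 9]
Step 3: demand=5,sold=5 ship[2->3]=2 ship[1->2]=1 ship[0->1]=2 prod=3 -> [11 7 5 6]
Step 4: demand=5,sold=5 ship[2->3]=2 ship[1->2]=1 ship[0->1]=2 prod=3 -> [12 8 4 3]
Step 5: demand=5,sold=3 ship[2->3]=2 ship[1->2]=1 ship[0->1]=2 prod=3 -> [13 9 3 2]
Step 6: demand=5,sold=2 ship[2->3]=2 ship[1->2]=1 ship[0->1]=2 prod=3 -> [14 10 2 2]
Step 7: demand=5,sold=2 ship[2->3]=2 ship[1->2]=1 ship[0->1]=2 prod=3 -> [15 11 1 2]
Step 8: demand=5,sold=2 ship[2->3]=1 ship[1->2]=1 ship[0->1]=2 prod=3 -> [16 12 1 1]
Step 9: demand=5,sold=1 ship[2->3]=1 ship[1->2]=1 ship[0->1]=2 prod=3 -> [17 13 1 1]
Step 10: demand=5,sold=1 ship[2->3]=1 ship[1->2]=1 ship[0->1]=2 prod=3 -> [18 14 1 1]
Step 11: demand=5,sold=1 ship[2->3]=1 ship[1->2]=1 ship[0->1]=2 prod=3 -> [19 15 1 1]
Step 12: demand=5,sold=1 ship[2->3]=1 ship[1->2]=1 ship[0->1]=2 prod=3 -> [20 16 1 1]
First stockout at step 5

5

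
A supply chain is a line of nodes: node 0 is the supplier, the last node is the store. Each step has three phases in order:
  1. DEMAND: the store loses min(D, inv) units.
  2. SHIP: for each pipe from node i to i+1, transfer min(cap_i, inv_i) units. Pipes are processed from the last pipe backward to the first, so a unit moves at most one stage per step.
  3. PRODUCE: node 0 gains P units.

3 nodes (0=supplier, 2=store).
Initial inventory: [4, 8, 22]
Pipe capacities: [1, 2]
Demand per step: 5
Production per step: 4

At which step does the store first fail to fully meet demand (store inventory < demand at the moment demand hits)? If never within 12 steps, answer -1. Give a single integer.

Step 1: demand=5,sold=5 ship[1->2]=2 ship[0->1]=1 prod=4 -> [7 7 19]
Step 2: demand=5,sold=5 ship[1->2]=2 ship[0->1]=1 prod=4 -> [10 6 16]
Step 3: demand=5,sold=5 ship[1->2]=2 ship[0->1]=1 prod=4 -> [13 5 13]
Step 4: demand=5,sold=5 ship[1->2]=2 ship[0->1]=1 prod=4 -> [16 4 10]
Step 5: demand=5,sold=5 ship[1->2]=2 ship[0->1]=1 prod=4 -> [19 3 7]
Step 6: demand=5,sold=5 ship[1->2]=2 ship[0->1]=1 prod=4 -> [22 2 4]
Step 7: demand=5,sold=4 ship[1->2]=2 ship[0->1]=1 prod=4 -> [25 1 2]
Step 8: demand=5,sold=2 ship[1->2]=1 ship[0->1]=1 prod=4 -> [28 1 1]
Step 9: demand=5,sold=1 ship[1->2]=1 ship[0->1]=1 prod=4 -> [31 1 1]
Step 10: demand=5,sold=1 ship[1->2]=1 ship[0->1]=1 prod=4 -> [34 1 1]
Step 11: demand=5,sold=1 ship[1->2]=1 ship[0->1]=1 prod=4 -> [37 1 1]
Step 12: demand=5,sold=1 ship[1->2]=1 ship[0->1]=1 prod=4 -> [40 1 1]
First stockout at step 7

7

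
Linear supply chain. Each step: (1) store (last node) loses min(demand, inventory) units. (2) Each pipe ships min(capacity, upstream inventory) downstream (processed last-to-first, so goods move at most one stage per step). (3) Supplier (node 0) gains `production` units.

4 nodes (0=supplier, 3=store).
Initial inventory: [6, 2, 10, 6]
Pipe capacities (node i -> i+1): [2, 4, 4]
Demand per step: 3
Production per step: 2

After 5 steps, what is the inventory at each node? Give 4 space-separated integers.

Step 1: demand=3,sold=3 ship[2->3]=4 ship[1->2]=2 ship[0->1]=2 prod=2 -> inv=[6 2 8 7]
Step 2: demand=3,sold=3 ship[2->3]=4 ship[1->2]=2 ship[0->1]=2 prod=2 -> inv=[6 2 6 8]
Step 3: demand=3,sold=3 ship[2->3]=4 ship[1->2]=2 ship[0->1]=2 prod=2 -> inv=[6 2 4 9]
Step 4: demand=3,sold=3 ship[2->3]=4 ship[1->2]=2 ship[0->1]=2 prod=2 -> inv=[6 2 2 10]
Step 5: demand=3,sold=3 ship[2->3]=2 ship[1->2]=2 ship[0->1]=2 prod=2 -> inv=[6 2 2 9]

6 2 2 9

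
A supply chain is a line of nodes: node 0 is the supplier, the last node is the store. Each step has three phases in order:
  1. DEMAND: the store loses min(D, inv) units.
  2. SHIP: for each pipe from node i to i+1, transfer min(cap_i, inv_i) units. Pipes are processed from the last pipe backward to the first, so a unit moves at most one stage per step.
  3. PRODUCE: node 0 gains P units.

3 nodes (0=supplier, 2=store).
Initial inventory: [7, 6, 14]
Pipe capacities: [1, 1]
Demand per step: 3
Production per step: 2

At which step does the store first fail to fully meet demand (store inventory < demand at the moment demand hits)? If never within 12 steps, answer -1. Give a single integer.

Step 1: demand=3,sold=3 ship[1->2]=1 ship[0->1]=1 prod=2 -> [8 6 12]
Step 2: demand=3,sold=3 ship[1->2]=1 ship[0->1]=1 prod=2 -> [9 6 10]
Step 3: demand=3,sold=3 ship[1->2]=1 ship[0->1]=1 prod=2 -> [10 6 8]
Step 4: demand=3,sold=3 ship[1->2]=1 ship[0->1]=1 prod=2 -> [11 6 6]
Step 5: demand=3,sold=3 ship[1->2]=1 ship[0->1]=1 prod=2 -> [12 6 4]
Step 6: demand=3,sold=3 ship[1->2]=1 ship[0->1]=1 prod=2 -> [13 6 2]
Step 7: demand=3,sold=2 ship[1->2]=1 ship[0->1]=1 prod=2 -> [14 6 1]
Step 8: demand=3,sold=1 ship[1->2]=1 ship[0->1]=1 prod=2 -> [15 6 1]
Step 9: demand=3,sold=1 ship[1->2]=1 ship[0->1]=1 prod=2 -> [16 6 1]
Step 10: demand=3,sold=1 ship[1->2]=1 ship[0->1]=1 prod=2 -> [17 6 1]
Step 11: demand=3,sold=1 ship[1->2]=1 ship[0->1]=1 prod=2 -> [18 6 1]
Step 12: demand=3,sold=1 ship[1->2]=1 ship[0->1]=1 prod=2 -> [19 6 1]
First stockout at step 7

7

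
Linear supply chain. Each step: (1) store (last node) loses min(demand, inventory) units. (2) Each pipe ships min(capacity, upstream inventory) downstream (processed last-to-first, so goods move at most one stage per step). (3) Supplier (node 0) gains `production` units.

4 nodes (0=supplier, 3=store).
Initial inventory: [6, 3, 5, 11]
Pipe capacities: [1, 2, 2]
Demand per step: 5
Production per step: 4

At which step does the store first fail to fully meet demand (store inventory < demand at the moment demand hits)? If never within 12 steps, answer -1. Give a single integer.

Step 1: demand=5,sold=5 ship[2->3]=2 ship[1->2]=2 ship[0->1]=1 prod=4 -> [9 2 5 8]
Step 2: demand=5,sold=5 ship[2->3]=2 ship[1->2]=2 ship[0->1]=1 prod=4 -> [12 1 5 5]
Step 3: demand=5,sold=5 ship[2->3]=2 ship[1->2]=1 ship[0->1]=1 prod=4 -> [15 1 4 2]
Step 4: demand=5,sold=2 ship[2->3]=2 ship[1->2]=1 ship[0->1]=1 prod=4 -> [18 1 3 2]
Step 5: demand=5,sold=2 ship[2->3]=2 ship[1->2]=1 ship[0->1]=1 prod=4 -> [21 1 2 2]
Step 6: demand=5,sold=2 ship[2->3]=2 ship[1->2]=1 ship[0->1]=1 prod=4 -> [24 1 1 2]
Step 7: demand=5,sold=2 ship[2->3]=1 ship[1->2]=1 ship[0->1]=1 prod=4 -> [27 1 1 1]
Step 8: demand=5,sold=1 ship[2->3]=1 ship[1->2]=1 ship[0->1]=1 prod=4 -> [30 1 1 1]
Step 9: demand=5,sold=1 ship[2->3]=1 ship[1->2]=1 ship[0->1]=1 prod=4 -> [33 1 1 1]
Step 10: demand=5,sold=1 ship[2->3]=1 ship[1->2]=1 ship[0->1]=1 prod=4 -> [36 1 1 1]
Step 11: demand=5,sold=1 ship[2->3]=1 ship[1->2]=1 ship[0->1]=1 prod=4 -> [39 1 1 1]
Step 12: demand=5,sold=1 ship[2->3]=1 ship[1->2]=1 ship[0->1]=1 prod=4 -> [42 1 1 1]
First stockout at step 4

4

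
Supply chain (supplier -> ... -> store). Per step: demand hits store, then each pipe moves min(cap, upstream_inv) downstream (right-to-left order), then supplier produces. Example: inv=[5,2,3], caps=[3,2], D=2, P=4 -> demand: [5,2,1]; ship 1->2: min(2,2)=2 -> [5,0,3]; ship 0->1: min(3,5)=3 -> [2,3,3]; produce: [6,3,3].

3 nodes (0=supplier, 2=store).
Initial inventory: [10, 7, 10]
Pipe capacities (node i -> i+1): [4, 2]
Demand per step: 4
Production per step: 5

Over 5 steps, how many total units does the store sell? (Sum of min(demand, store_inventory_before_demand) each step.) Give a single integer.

Step 1: sold=4 (running total=4) -> [11 9 8]
Step 2: sold=4 (running total=8) -> [12 11 6]
Step 3: sold=4 (running total=12) -> [13 13 4]
Step 4: sold=4 (running total=16) -> [14 15 2]
Step 5: sold=2 (running total=18) -> [15 17 2]

Answer: 18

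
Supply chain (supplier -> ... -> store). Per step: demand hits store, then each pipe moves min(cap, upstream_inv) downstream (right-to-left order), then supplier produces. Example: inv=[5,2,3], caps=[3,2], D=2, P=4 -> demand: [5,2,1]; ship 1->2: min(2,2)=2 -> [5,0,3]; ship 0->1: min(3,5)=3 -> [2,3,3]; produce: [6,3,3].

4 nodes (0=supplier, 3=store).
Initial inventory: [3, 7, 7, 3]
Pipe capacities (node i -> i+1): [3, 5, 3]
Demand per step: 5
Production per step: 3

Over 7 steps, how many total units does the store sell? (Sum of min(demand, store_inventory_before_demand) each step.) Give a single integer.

Step 1: sold=3 (running total=3) -> [3 5 9 3]
Step 2: sold=3 (running total=6) -> [3 3 11 3]
Step 3: sold=3 (running total=9) -> [3 3 11 3]
Step 4: sold=3 (running total=12) -> [3 3 11 3]
Step 5: sold=3 (running total=15) -> [3 3 11 3]
Step 6: sold=3 (running total=18) -> [3 3 11 3]
Step 7: sold=3 (running total=21) -> [3 3 11 3]

Answer: 21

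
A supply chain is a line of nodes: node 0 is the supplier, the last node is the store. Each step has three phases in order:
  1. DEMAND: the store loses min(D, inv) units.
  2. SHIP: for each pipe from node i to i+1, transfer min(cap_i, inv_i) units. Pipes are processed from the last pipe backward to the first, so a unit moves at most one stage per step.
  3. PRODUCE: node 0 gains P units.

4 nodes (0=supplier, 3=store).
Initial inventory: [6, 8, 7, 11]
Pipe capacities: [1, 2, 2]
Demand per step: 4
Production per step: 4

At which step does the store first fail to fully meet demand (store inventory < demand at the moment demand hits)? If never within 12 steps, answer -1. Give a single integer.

Step 1: demand=4,sold=4 ship[2->3]=2 ship[1->2]=2 ship[0->1]=1 prod=4 -> [9 7 7 9]
Step 2: demand=4,sold=4 ship[2->3]=2 ship[1->2]=2 ship[0->1]=1 prod=4 -> [12 6 7 7]
Step 3: demand=4,sold=4 ship[2->3]=2 ship[1->2]=2 ship[0->1]=1 prod=4 -> [15 5 7 5]
Step 4: demand=4,sold=4 ship[2->3]=2 ship[1->2]=2 ship[0->1]=1 prod=4 -> [18 4 7 3]
Step 5: demand=4,sold=3 ship[2->3]=2 ship[1->2]=2 ship[0->1]=1 prod=4 -> [21 3 7 2]
Step 6: demand=4,sold=2 ship[2->3]=2 ship[1->2]=2 ship[0->1]=1 prod=4 -> [24 2 7 2]
Step 7: demand=4,sold=2 ship[2->3]=2 ship[1->2]=2 ship[0->1]=1 prod=4 -> [27 1 7 2]
Step 8: demand=4,sold=2 ship[2->3]=2 ship[1->2]=1 ship[0->1]=1 prod=4 -> [30 1 6 2]
Step 9: demand=4,sold=2 ship[2->3]=2 ship[1->2]=1 ship[0->1]=1 prod=4 -> [33 1 5 2]
Step 10: demand=4,sold=2 ship[2->3]=2 ship[1->2]=1 ship[0->1]=1 prod=4 -> [36 1 4 2]
Step 11: demand=4,sold=2 ship[2->3]=2 ship[1->2]=1 ship[0->1]=1 prod=4 -> [39 1 3 2]
Step 12: demand=4,sold=2 ship[2->3]=2 ship[1->2]=1 ship[0->1]=1 prod=4 -> [42 1 2 2]
First stockout at step 5

5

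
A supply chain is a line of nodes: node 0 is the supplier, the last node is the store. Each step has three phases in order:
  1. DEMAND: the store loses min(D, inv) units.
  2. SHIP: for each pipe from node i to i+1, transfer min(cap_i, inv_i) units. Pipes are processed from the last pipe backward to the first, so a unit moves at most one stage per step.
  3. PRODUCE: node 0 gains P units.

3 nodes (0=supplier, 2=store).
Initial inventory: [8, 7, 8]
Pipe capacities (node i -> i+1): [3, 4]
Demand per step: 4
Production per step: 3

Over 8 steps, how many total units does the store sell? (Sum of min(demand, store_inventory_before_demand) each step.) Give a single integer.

Answer: 32

Derivation:
Step 1: sold=4 (running total=4) -> [8 6 8]
Step 2: sold=4 (running total=8) -> [8 5 8]
Step 3: sold=4 (running total=12) -> [8 4 8]
Step 4: sold=4 (running total=16) -> [8 3 8]
Step 5: sold=4 (running total=20) -> [8 3 7]
Step 6: sold=4 (running total=24) -> [8 3 6]
Step 7: sold=4 (running total=28) -> [8 3 5]
Step 8: sold=4 (running total=32) -> [8 3 4]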